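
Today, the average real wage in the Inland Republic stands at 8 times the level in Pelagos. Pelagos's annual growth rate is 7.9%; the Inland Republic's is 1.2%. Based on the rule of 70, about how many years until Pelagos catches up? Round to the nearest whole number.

roughly 31 years

What matters is the difference: 6.7 pp.
Rule of 70 on the gap: the ratio halves every 70/6.7 ≈ 10.45 years.
An 8 times gap closes after 3 halvings: 3 × 10.45 ≈ 31 years.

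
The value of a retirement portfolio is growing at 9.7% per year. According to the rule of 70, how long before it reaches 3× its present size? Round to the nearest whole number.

At 9.7% it doubles every 70/9.7 ≈ 7.22 years.
3× is log₂ 3 ≈ 1.58 doublings, so ≈ 1.58 × 7.22 = 11 years.

11 years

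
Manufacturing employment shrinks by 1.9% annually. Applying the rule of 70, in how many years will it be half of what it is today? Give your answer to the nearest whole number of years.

Halving time ≈ 70 / 1.9 = 36.84 → 37 years.

approximately 37 years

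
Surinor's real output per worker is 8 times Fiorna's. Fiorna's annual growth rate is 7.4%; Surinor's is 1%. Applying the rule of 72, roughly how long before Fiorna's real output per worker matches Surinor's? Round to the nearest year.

Fiorna gains on Surinor at 7.4% − 1% = 6.4 points a year.
At that relative rate the gap halves every 72/6.4 ≈ 11.25 years.
An 8 times gap closes after 3 halvings: 3 × 11.25 ≈ 34 years.

roughly 34 years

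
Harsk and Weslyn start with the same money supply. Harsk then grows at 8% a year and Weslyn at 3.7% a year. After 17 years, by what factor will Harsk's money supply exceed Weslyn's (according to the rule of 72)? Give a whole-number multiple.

roughly 2 times

Only the 4.3-point difference matters.
72/4.3 ≈ 16.74 years per doubling of the ratio; 17 years gives 1.02 doublings, so ≈ 2×.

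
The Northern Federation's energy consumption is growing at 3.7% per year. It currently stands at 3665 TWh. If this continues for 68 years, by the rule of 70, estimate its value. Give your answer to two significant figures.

Doubling time ≈ 70/3.7 = 18.92 years.
68 years is 68/18.92 ≈ 3.59 doublings, a factor of 2^3.59 ≈ 12.04.
3665 × 12.04 ≈ 44000 TWh.

roughly 44000 TWh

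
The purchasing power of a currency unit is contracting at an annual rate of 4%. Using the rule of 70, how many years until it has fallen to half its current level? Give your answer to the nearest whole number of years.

18 years

Falling at 4%, it halves about every 70/4 = 17.50 years.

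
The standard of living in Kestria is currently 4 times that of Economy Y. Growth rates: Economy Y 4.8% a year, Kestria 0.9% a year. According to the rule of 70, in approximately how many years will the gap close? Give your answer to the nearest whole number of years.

What matters is the difference: 3.9 pp.
Rule of 70 on the gap: the ratio halves every 70/3.9 ≈ 17.95 years.
A 4 times gap closes after 2 halvings: 2 × 17.95 ≈ 36 years.

around 36 years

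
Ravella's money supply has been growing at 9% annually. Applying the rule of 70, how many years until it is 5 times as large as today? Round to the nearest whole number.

At 9% it doubles every 70/9 ≈ 7.78 years.
5× is log₂ 5 ≈ 2.32 doublings, so ≈ 2.32 × 7.78 = 18 years.

18 years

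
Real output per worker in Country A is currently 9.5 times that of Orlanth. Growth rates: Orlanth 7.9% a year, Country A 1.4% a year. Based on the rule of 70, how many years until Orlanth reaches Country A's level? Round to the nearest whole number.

Orlanth gains on Country A at 7.9% − 1.4% = 6.5 points a year.
At that relative rate the gap halves every 70/6.5 ≈ 10.77 years.
A 9.5 times gap takes log₂(9.5) ≈ 3.25 halvings to close: 3.25 × 10.77 ≈ 35 years.

approximately 35 years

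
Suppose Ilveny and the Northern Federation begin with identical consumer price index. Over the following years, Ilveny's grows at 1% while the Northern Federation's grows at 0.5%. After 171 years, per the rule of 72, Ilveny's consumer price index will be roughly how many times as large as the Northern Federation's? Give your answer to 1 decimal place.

about 2.3 times

Only the 0.5-point difference matters.
72/0.5 ≈ 144.00 years per doubling of the ratio; 171 years gives 1.19 doublings, so ≈ 2.3×.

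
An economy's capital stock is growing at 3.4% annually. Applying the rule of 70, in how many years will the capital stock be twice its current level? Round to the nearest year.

around 21 years

70/3.4 ≈ 20.59, so it doubles roughly every 21 years.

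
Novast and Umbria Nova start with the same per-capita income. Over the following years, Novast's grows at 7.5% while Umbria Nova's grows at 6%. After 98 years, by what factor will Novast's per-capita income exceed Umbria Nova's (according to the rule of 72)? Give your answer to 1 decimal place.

around 4.1 times

Novast pulls ahead at 1.5 pp per year, so the ratio doubles every 72/1.5 ≈ 48.00 years.
In 98 years that's 2.04 doublings: 2^2.04 ≈ 4.1.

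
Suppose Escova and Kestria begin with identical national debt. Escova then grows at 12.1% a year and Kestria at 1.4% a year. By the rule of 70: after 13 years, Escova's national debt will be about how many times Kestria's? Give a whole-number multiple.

≈ 4 times

Only the 10.7-point difference matters.
70/10.7 ≈ 6.54 years per doubling of the ratio; 13 years gives 1.99 doublings, so ≈ 4×.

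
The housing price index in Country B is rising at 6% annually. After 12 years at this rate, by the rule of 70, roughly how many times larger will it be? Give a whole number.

At 6% one doubling takes ≈ 11.67 years; 12 years is 1 of them, so ×2.

2 times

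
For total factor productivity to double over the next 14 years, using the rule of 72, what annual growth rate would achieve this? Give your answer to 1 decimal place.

≈ 5.1% annually

72 / 14 ≈ 5.14, so about 5.1% annually.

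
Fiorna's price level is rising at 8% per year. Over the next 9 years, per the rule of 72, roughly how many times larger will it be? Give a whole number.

Doubling time ≈ 72/8 = 9.00 years.
9/9.00 ≈ 1 doubling, so about 2^1 = 2×.

around 2 times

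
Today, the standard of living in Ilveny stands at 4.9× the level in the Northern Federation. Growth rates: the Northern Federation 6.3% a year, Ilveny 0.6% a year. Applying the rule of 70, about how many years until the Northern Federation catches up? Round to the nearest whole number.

What matters is the difference: 5.7 pp.
Rule of 70 on the gap: the ratio halves every 70/5.7 ≈ 12.28 years.
A 4.9× gap takes log₂(4.9) ≈ 2.29 halvings to close: 2.29 × 12.28 ≈ 28 years.

approximately 28 years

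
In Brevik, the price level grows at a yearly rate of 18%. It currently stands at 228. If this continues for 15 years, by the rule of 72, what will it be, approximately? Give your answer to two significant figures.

Doubling time ≈ 72/18 = 4.00 years.
15 years is 15/4.00 ≈ 3.75 doublings, a factor of 2^3.75 ≈ 13.45.
228 × 13.45 ≈ 3100.

3100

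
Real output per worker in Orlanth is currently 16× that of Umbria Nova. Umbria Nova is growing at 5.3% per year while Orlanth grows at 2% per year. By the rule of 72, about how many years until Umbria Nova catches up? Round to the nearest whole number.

87 years

Umbria Nova gains on Orlanth at 5.3% − 2% = 3.3 points a year.
At that relative rate the gap halves every 72/3.3 ≈ 21.82 years.
A 16× gap closes after 4 halvings: 4 × 21.82 ≈ 87 years.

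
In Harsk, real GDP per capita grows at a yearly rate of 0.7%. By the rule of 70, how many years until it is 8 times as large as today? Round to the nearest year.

around 300 years

At 0.7% it doubles every 70/0.7 ≈ 100.00 years.
Getting to 8× needs 3 doublings: 3 × 100.00 ≈ 300 years.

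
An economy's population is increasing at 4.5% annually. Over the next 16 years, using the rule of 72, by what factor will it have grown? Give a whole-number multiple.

72/4.5 ≈ 16.00 years per doubling.
16 years fits 1 doubling: 2^1 = 2.

roughly 2 times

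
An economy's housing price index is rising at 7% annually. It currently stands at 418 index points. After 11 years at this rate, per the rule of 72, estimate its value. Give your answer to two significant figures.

≈ 880 index points

It doubles every 72/7 ≈ 10.29 years, so 11 years is 1.07 doublings.
2^1.07 ≈ 2.10; 418 × 2.10 ≈ 880 index points.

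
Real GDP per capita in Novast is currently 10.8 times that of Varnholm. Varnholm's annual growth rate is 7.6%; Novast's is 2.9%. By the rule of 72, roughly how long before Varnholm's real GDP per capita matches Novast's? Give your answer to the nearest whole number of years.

≈ 53 years

What matters is the difference: 4.7 pp.
Rule of 72 on the gap: the ratio halves every 72/4.7 ≈ 15.32 years.
A 10.8 times gap takes log₂(10.8) ≈ 3.43 halvings to close: 3.43 × 15.32 ≈ 53 years.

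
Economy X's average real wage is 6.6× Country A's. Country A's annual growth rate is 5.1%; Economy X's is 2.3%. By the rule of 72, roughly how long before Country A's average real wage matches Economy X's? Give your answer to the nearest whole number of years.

Country A gains on Economy X at 5.1% − 2.3% = 2.8 points a year.
At that relative rate the gap halves every 72/2.8 ≈ 25.71 years.
A 6.6× gap takes log₂(6.6) ≈ 2.72 halvings to close: 2.72 × 25.71 ≈ 70 years.

roughly 70 years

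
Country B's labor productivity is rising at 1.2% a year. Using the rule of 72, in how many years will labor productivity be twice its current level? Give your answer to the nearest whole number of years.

approximately 60 years

Doubling time ≈ 72 / 1.2 = 60.00 years.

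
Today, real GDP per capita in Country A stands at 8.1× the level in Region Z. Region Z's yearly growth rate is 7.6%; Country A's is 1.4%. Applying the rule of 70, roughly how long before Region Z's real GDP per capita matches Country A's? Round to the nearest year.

The growth-rate gap is 7.6% − 1.4% = 6.2 percentage points.
So the ratio between them halves every 70/6.2 ≈ 11.29 years.
An 8.1× gap takes log₂(8.1) ≈ 3.02 halvings to close: 3.02 × 11.29 ≈ 34 years.

around 34 years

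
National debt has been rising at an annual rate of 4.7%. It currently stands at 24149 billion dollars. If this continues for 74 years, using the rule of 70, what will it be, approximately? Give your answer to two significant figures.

about 760000 billion dollars

Doubling time ≈ 70/4.7 = 14.89 years.
74 years is 74/14.89 ≈ 4.97 doublings, a factor of 2^4.97 ≈ 31.34.
24149 × 31.34 ≈ 760000 billion dollars.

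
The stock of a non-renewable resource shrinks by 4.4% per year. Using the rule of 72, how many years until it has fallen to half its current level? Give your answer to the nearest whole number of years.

The rule works in reverse for decay: 72/4.4 ≈ 16.36 years to halve.

≈ 16 years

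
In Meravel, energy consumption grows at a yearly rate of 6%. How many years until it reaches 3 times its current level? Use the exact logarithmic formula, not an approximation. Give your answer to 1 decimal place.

t = ln(3) / ln(1 + 0.06) = 1.0986 / 0.058269 ≈ 18.85.

18.9 years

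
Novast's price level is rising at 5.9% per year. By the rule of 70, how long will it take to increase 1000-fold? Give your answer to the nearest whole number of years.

around 118 years

One doubling takes 70/5.9 = 11.86 years.
Reaching 1000× takes log₂(1000) ≈ 9.97 doublings.
9.97 × 11.86 ≈ 118 years.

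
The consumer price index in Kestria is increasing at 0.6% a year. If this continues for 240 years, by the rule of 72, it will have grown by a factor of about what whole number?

At 0.6% one doubling takes ≈ 120.00 years; 240 years is 2 of them, so ×4.

approximately 4 times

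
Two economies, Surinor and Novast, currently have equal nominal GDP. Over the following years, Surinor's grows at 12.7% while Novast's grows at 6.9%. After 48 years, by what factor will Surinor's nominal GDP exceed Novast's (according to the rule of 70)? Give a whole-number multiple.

approximately 16 times

Rate gap = 12.7% − 6.9% = 5.8 points.
The ratio doubles every 70/5.8 ≈ 12.07 years.
48/12.07 ≈ 3.98 doublings → ratio ≈ 2^3.98 ≈ 16.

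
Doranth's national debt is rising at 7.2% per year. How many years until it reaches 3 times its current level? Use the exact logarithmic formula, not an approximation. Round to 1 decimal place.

15.8 years

t = ln(3) / ln(1 + 0.072) = 1.0986 / 0.069526 ≈ 15.80.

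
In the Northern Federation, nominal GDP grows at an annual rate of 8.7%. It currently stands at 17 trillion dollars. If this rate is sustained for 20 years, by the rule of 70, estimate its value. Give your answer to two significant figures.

It doubles every 70/8.7 ≈ 8.05 years, so 20 years is 2.48 doublings.
2^2.48 ≈ 5.58; 17 × 5.58 ≈ 95 trillion dollars.

around 95 trillion dollars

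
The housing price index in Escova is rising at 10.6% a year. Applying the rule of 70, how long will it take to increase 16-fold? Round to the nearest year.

Doubling time ≈ 70/10.6 = 6.60 years.
16 = 2^4, so 4 doublings → 26 years.

roughly 26 years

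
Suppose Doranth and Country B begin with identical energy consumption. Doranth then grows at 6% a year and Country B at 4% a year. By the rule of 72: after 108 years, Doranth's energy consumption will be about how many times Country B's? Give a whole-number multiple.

Doranth pulls ahead at 2 pp per year, so the ratio doubles every 72/2 ≈ 36.00 years.
In 108 years that's 3.00 doublings: 2^3.00 ≈ 8.

8 times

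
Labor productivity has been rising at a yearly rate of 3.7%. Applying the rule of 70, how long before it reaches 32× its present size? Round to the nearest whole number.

One doubling takes 70/3.7 = 18.92 years.
32 = 2^5, so 5 doublings → 95 years.

roughly 95 years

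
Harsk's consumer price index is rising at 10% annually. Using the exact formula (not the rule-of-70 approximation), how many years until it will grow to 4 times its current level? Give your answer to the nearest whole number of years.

t = ln(4) / ln(1 + 0.1) = 1.3863 / 0.095310 ≈ 14.55.
≈ 15 years.

15 years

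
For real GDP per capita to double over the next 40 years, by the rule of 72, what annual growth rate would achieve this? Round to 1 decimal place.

72 / 40 ≈ 1.80, so about 1.8% annually.

approximately 1.8%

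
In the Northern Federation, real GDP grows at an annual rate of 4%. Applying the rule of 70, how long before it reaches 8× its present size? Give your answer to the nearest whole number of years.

roughly 53 years

Doubling time ≈ 70/4 = 17.50 years.
8 = 2^3, so 3 doublings → 53 years.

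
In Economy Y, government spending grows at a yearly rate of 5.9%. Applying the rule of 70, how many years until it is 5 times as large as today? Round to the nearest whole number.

around 28 years

Doubling time ≈ 70/5.9 = 11.86 years.
Reaching 5× takes log₂(5) ≈ 2.32 doublings.
2.32 × 11.86 ≈ 28 years.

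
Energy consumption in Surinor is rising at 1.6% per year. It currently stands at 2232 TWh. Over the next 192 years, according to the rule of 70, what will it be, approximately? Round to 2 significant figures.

Doubling time ≈ 70/1.6 = 43.75 years.
192 years is 192/43.75 ≈ 4.39 doublings, a factor of 2^4.39 ≈ 20.97.
2232 × 20.97 ≈ 47000 TWh.

about 47000 TWh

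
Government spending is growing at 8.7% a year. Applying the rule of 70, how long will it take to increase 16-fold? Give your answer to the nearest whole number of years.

32 years

At 8.7% it doubles every 70/8.7 ≈ 8.05 years.
16 = 2^4, so 4 doublings → 32 years.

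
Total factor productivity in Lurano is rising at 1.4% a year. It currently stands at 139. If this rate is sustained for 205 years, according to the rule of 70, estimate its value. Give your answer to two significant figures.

about 2400

Doubling time ≈ 70/1.4 = 50.00 years.
205 years is 205/50.00 ≈ 4.10 doublings, a factor of 2^4.10 ≈ 17.15.
139 × 17.15 ≈ 2400.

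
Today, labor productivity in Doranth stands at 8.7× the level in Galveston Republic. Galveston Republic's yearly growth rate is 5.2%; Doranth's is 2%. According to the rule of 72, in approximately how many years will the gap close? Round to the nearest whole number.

around 70 years

The growth-rate gap is 5.2% − 2% = 3.2 percentage points.
So the ratio between them halves every 72/3.2 ≈ 22.50 years.
An 8.7× gap takes log₂(8.7) ≈ 3.12 halvings to close: 3.12 × 22.50 ≈ 70 years.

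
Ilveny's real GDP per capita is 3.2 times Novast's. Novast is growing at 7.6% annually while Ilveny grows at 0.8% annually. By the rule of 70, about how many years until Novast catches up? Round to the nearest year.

What matters is the difference: 6.8 pp.
Rule of 70 on the gap: the ratio halves every 70/6.8 ≈ 10.29 years.
A 3.2 times gap takes log₂(3.2) ≈ 1.68 halvings to close: 1.68 × 10.29 ≈ 17 years.

around 17 years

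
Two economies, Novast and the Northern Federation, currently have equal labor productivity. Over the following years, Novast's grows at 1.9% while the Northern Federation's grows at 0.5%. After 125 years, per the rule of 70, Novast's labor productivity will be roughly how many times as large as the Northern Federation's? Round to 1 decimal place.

5.7 times

Only the 1.4-point difference matters.
70/1.4 ≈ 50.00 years per doubling of the ratio; 125 years gives 2.50 doublings, so ≈ 5.7×.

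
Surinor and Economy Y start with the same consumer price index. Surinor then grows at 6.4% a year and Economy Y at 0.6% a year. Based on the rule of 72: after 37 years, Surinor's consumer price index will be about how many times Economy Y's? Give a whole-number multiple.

Rate gap = 6.4% − 0.6% = 5.8 points.
The ratio doubles every 72/5.8 ≈ 12.41 years.
37/12.41 ≈ 2.98 doublings → ratio ≈ 2^2.98 ≈ 8.

≈ 8 times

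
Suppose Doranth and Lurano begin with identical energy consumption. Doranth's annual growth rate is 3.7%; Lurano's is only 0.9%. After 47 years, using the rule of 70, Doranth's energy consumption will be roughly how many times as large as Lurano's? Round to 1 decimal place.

Doranth pulls ahead at 2.8 pp per year, so the ratio doubles every 70/2.8 ≈ 25.00 years.
In 47 years that's 1.88 doublings: 2^1.88 ≈ 3.7.

3.7 times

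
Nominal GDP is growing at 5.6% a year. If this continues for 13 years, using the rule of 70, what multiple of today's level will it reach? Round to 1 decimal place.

around 2.1 times

Doubles every ≈ 12.50 years (70/5.6).
13 years is 1.04 doublings; 2^1.04 ≈ 2.1×.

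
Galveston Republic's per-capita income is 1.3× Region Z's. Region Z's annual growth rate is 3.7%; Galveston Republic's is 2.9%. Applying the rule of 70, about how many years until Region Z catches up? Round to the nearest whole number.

33 years

What matters is the difference: 0.8 pp.
Rule of 70 on the gap: the ratio halves every 70/0.8 ≈ 87.50 years.
A 1.3× gap takes log₂(1.3) ≈ 0.38 halvings to close: 0.38 × 87.50 ≈ 33 years.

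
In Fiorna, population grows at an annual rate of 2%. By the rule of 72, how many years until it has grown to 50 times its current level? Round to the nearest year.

≈ 203 years

Doubling time ≈ 72/2 = 36.00 years.
50× is log₂ 50 ≈ 5.64 doublings, so ≈ 5.64 × 36.00 = 203 years.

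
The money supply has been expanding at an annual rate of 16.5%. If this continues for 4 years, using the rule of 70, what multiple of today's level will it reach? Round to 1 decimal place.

Doubles every ≈ 4.24 years (70/16.5).
4 years is 0.94 doublings; 2^0.94 ≈ 1.9×.

about 1.9 times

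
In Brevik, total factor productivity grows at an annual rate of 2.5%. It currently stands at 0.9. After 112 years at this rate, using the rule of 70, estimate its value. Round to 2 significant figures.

Doubling time ≈ 70/2.5 = 28.00 years.
112 years is 112/28.00 ≈ 4.00 doublings, a factor of 2^4.00 ≈ 16.00.
0.9 × 16.00 ≈ 14.

14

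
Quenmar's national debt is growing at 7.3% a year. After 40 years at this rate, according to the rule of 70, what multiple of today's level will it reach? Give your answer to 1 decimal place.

roughly 18.0 times

Doubling time ≈ 70/7.3 = 9.59 years.
40 years / 9.59 ≈ 4.17 doublings → factor 2^4.17 ≈ 18.0.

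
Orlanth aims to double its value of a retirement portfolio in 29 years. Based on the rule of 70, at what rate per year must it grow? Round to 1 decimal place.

around 2.4% per year

70 / 29 ≈ 2.41, so about 2.4% per year.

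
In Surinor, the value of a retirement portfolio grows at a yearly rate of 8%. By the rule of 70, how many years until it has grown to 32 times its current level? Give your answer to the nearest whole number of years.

At 8% it doubles every 70/8 ≈ 8.75 years.
Getting to 32× needs 5 doublings: 5 × 8.75 ≈ 44 years.

44 years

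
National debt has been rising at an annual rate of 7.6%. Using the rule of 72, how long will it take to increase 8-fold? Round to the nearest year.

One doubling takes 72/7.6 = 9.47 years.
8 = 2^3, so 3 doublings → 28 years.

about 28 years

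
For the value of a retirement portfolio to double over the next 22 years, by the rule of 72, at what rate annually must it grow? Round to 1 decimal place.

3.3%

72 / 22 ≈ 3.27, so about 3.3% annually.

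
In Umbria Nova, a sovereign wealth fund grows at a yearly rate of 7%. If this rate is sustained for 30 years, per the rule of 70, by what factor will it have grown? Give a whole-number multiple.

8 times

At 7% one doubling takes ≈ 10.00 years; 30 years is 3 of them, so ×8.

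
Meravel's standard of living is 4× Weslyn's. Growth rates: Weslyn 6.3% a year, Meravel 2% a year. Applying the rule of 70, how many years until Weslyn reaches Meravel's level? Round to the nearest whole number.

What matters is the difference: 4.3 pp.
Rule of 70 on the gap: the ratio halves every 70/4.3 ≈ 16.28 years.
A 4× gap closes after 2 halvings: 2 × 16.28 ≈ 33 years.

33 years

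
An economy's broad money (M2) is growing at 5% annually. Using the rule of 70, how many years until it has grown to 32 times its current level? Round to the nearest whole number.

Doubling time ≈ 70/5 = 14.00 years.
32 = 2^5, so 5 doublings → 70 years.

≈ 70 years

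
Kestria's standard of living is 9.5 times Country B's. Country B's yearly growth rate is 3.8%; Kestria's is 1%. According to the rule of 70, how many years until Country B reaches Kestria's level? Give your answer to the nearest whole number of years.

≈ 81 years

What matters is the difference: 2.8 pp.
Rule of 70 on the gap: the ratio halves every 70/2.8 ≈ 25.00 years.
A 9.5 times gap takes log₂(9.5) ≈ 3.25 halvings to close: 3.25 × 25.00 ≈ 81 years.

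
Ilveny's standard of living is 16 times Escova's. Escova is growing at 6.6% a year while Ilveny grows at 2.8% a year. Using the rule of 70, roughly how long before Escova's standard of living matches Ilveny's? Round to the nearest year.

74 years

Escova gains on Ilveny at 6.6% − 2.8% = 3.8 points a year.
At that relative rate the gap halves every 70/3.8 ≈ 18.42 years.
A 16 times gap closes after 4 halvings: 4 × 18.42 ≈ 74 years.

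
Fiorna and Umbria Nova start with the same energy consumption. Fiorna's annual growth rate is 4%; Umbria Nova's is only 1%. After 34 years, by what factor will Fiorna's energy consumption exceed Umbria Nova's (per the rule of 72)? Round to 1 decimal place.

2.7 times

Only the 3-point difference matters.
72/3 ≈ 24.00 years per doubling of the ratio; 34 years gives 1.42 doublings, so ≈ 2.7×.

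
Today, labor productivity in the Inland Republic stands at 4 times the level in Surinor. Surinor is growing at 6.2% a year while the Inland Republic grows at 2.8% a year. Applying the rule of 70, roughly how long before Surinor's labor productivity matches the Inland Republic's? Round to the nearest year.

The growth-rate gap is 6.2% − 2.8% = 3.4 percentage points.
So the ratio between them halves every 70/3.4 ≈ 20.59 years.
A 4 times gap closes after 2 halvings: 2 × 20.59 ≈ 41 years.

41 years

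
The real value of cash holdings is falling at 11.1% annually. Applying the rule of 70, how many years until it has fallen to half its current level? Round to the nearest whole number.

around 6 years

Halving time ≈ 70 / 11.1 = 6.31 → 6 years.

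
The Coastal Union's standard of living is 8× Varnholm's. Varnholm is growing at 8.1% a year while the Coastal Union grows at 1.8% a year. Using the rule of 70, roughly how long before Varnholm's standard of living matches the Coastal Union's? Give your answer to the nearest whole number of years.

Varnholm gains on the Coastal Union at 8.1% − 1.8% = 6.3 points a year.
At that relative rate the gap halves every 70/6.3 ≈ 11.11 years.
An 8× gap closes after 3 halvings: 3 × 11.11 ≈ 33 years.

33 years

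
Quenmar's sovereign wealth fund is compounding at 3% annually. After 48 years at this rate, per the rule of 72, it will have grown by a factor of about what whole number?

about 4 times

72/3 ≈ 24.00 years per doubling.
48 years fits 2 doublings: 2^2 = 4.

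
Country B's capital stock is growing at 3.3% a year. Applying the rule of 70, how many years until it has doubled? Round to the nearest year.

Doubling time ≈ 70 / 3.3 = 21.21 years.

roughly 21 years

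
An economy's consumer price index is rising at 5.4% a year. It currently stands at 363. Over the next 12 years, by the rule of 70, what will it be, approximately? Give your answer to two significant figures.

about 690

It doubles every 70/5.4 ≈ 12.96 years, so 12 years is 0.93 doublings.
2^0.93 ≈ 1.91; 363 × 1.91 ≈ 690.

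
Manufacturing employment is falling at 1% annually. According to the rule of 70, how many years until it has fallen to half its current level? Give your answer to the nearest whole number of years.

roughly 70 years

The rule works in reverse for decay: 70/1 ≈ 70.00 years to halve.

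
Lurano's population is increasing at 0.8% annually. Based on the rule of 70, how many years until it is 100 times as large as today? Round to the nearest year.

At 0.8% it doubles every 70/0.8 ≈ 87.50 years.
Reaching 100× takes log₂(100) ≈ 6.64 doublings.
6.64 × 87.50 ≈ 581 years.

roughly 581 years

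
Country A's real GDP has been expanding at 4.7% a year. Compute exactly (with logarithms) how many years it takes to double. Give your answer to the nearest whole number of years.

t = ln(2) / ln(1 + 0.047) = 0.6931 / 0.045929 ≈ 15.09.
≈ 15 years.

15 years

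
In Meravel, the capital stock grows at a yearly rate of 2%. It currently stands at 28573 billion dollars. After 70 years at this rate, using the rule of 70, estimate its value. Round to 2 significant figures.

roughly 110000 billion dollars

It doubles every 70/2 ≈ 35.00 years, so 70 years is 2.00 doublings.
2^2.00 ≈ 4.00; 28573 × 4.00 ≈ 110000 billion dollars.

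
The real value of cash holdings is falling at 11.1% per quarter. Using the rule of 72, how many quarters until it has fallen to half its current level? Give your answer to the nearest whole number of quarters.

≈ 6 quarters

Falling at 11.1%, it halves about every 72/11.1 = 6.49 quarters.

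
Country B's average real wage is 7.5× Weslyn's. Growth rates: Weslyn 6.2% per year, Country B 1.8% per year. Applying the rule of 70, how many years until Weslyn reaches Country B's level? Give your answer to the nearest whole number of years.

The growth-rate gap is 6.2% − 1.8% = 4.4 percentage points.
So the ratio between them halves every 70/4.4 ≈ 15.91 years.
A 7.5× gap takes log₂(7.5) ≈ 2.91 halvings to close: 2.91 × 15.91 ≈ 46 years.

roughly 46 years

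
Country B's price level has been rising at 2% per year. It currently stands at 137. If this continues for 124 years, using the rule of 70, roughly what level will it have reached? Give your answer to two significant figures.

1600

Doubling time ≈ 70/2 = 35.00 years.
124 years is 124/35.00 ≈ 3.54 doublings, a factor of 2^3.54 ≈ 11.63.
137 × 11.63 ≈ 1600.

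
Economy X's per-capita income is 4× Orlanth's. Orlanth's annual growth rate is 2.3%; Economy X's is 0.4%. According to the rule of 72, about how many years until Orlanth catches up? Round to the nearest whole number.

approximately 76 years

The growth-rate gap is 2.3% − 0.4% = 1.9 percentage points.
So the ratio between them halves every 72/1.9 ≈ 37.89 years.
A 4× gap closes after 2 halvings: 2 × 37.89 ≈ 76 years.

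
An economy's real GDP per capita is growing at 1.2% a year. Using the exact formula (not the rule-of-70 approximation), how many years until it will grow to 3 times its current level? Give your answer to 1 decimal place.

t = ln(3) / ln(1 + 0.012) = 1.0986 / 0.011929 ≈ 92.09.

92.1 years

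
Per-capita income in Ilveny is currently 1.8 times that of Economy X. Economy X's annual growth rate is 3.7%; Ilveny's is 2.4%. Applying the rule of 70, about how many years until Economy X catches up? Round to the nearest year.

What matters is the difference: 1.3 pp.
Rule of 70 on the gap: the ratio halves every 70/1.3 ≈ 53.85 years.
A 1.8 times gap takes log₂(1.8) ≈ 0.85 halvings to close: 0.85 × 53.85 ≈ 46 years.

46 years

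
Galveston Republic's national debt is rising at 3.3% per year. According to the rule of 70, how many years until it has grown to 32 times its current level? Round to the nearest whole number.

Doubling time ≈ 70/3.3 = 21.21 years.
32× is 5 doublings, so 5 × 21.21 ≈ 106 years.

roughly 106 years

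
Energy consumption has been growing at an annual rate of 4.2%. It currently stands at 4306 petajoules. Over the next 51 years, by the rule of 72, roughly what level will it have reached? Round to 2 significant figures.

It doubles every 72/4.2 ≈ 17.14 years, so 51 years is 2.98 doublings.
2^2.98 ≈ 7.89; 4306 × 7.89 ≈ 34000 petajoules.

around 34000 petajoules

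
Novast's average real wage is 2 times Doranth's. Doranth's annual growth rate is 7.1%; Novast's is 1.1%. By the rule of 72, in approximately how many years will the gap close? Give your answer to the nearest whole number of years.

Doranth gains on Novast at 7.1% − 1.1% = 6 points a year.
At that relative rate the gap halves every 72/6 ≈ 12.00 years.
A 2 times gap closes after 1 halving: 1 × 12.00 ≈ 12 years.

12 years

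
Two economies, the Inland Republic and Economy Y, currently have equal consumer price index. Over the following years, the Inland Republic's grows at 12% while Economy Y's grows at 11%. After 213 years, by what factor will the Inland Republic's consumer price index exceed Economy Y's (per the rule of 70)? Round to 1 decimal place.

Rate gap = 12% − 11% = 1 point.
The ratio doubles every 70/1 ≈ 70.00 years.
213/70.00 ≈ 3.04 doublings → ratio ≈ 2^3.04 ≈ 8.2.

≈ 8.2 times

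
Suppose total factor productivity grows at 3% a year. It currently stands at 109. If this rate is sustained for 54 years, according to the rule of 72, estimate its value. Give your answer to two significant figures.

520

It doubles every 72/3 ≈ 24.00 years, so 54 years is 2.25 doublings.
2^2.25 ≈ 4.76; 109 × 4.76 ≈ 520.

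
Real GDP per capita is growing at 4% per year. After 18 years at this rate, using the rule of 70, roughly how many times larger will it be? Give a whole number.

around 2 times

70/4 ≈ 17.50 years per doubling.
18 years fits 1 doubling: 2^1 = 2.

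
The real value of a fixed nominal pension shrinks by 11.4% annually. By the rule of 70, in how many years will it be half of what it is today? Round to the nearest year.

Halving time ≈ 70 / 11.4 = 6.14 → 6 years.

≈ 6 years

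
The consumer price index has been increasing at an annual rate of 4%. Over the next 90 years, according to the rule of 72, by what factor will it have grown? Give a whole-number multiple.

roughly 32 times

72/4 ≈ 18.00 years per doubling.
90 years fits 5 doublings: 2^5 = 32.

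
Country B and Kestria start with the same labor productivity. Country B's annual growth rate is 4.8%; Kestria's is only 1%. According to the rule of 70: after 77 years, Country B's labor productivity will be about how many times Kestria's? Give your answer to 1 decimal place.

Country B pulls ahead at 3.8 pp per year, so the ratio doubles every 70/3.8 ≈ 18.42 years.
In 77 years that's 4.18 doublings: 2^4.18 ≈ 18.1.

18.1 times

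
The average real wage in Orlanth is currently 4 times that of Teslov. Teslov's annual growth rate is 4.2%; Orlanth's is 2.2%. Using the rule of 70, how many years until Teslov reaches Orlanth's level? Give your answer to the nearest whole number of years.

Teslov gains on Orlanth at 4.2% − 2.2% = 2 points a year.
At that relative rate the gap halves every 70/2 ≈ 35.00 years.
A 4 times gap closes after 2 halvings: 2 × 35.00 ≈ 70 years.

70 years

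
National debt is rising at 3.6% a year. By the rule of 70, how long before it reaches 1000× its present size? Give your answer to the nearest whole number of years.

194 years

Doubling time ≈ 70/3.6 = 19.44 years.
Reaching 1000× takes log₂(1000) ≈ 9.97 doublings.
9.97 × 19.44 ≈ 194 years.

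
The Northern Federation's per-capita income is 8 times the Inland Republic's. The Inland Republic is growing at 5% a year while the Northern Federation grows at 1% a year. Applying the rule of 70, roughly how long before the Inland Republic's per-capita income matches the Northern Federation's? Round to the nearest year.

53 years

the Inland Republic gains on the Northern Federation at 5% − 1% = 4 points a year.
At that relative rate the gap halves every 70/4 ≈ 17.50 years.
An 8 times gap closes after 3 halvings: 3 × 17.50 ≈ 53 years.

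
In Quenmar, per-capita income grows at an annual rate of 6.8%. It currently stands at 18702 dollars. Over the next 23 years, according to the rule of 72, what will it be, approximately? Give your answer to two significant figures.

≈ 84000 dollars

It doubles every 72/6.8 ≈ 10.59 years, so 23 years is 2.17 doublings.
2^2.17 ≈ 4.50; 18702 × 4.50 ≈ 84000 dollars.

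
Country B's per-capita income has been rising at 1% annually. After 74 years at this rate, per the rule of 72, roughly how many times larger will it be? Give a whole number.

around 2 times

72/1 ≈ 72.00 years per doubling.
74 years fits 1 doubling: 2^1 = 2.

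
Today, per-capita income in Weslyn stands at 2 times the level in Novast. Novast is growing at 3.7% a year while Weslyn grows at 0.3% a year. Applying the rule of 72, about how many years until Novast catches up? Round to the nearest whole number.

≈ 21 years

The growth-rate gap is 3.7% − 0.3% = 3.4 percentage points.
So the ratio between them halves every 72/3.4 ≈ 21.18 years.
A 2 times gap closes after 1 halving: 1 × 21.18 ≈ 21 years.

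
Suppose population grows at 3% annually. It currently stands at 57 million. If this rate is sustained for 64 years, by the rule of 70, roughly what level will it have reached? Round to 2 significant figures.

It doubles every 70/3 ≈ 23.33 years, so 64 years is 2.74 doublings.
2^2.74 ≈ 6.68; 57 × 6.68 ≈ 380 million.

roughly 380 million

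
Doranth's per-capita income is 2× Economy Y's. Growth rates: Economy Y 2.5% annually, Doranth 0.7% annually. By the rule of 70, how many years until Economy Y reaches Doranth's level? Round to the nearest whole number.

≈ 39 years

What matters is the difference: 1.8 pp.
Rule of 70 on the gap: the ratio halves every 70/1.8 ≈ 38.89 years.
A 2× gap closes after 1 halving: 1 × 38.89 ≈ 39 years.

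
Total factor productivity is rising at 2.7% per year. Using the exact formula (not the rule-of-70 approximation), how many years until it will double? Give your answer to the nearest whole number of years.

t = ln(2) / ln(1 + 0.027) = 0.6931 / 0.026642 ≈ 26.02.
≈ 26 years.

26 years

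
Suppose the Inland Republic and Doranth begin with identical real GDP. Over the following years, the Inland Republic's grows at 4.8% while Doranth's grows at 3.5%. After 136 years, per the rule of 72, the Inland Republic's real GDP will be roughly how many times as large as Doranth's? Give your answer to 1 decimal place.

5.5 times

Only the 1.3-point difference matters.
72/1.3 ≈ 55.38 years per doubling of the ratio; 136 years gives 2.46 doublings, so ≈ 5.5×.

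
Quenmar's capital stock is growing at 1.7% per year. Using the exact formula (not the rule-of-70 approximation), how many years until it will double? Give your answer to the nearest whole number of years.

t = ln(2) / ln(1 + 0.017) = 0.6931 / 0.016857 ≈ 41.12.
≈ 41 years.

41 years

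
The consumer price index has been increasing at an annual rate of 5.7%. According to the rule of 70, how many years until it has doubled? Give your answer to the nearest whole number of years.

70/5.7 ≈ 12.28, so it doubles roughly every 12 years.

around 12 years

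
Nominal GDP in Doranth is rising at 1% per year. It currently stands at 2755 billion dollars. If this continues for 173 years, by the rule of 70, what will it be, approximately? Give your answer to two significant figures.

15000 billion dollars

Doubling time ≈ 70/1 = 70.00 years.
173 years is 173/70.00 ≈ 2.47 doublings, a factor of 2^2.47 ≈ 5.54.
2755 × 5.54 ≈ 15000 billion dollars.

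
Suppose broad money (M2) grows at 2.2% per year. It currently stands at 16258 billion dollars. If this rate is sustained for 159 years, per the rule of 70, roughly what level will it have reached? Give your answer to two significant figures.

520000 billion dollars

Doubling time ≈ 70/2.2 = 31.82 years.
159 years is 159/31.82 ≈ 5.00 doublings, a factor of 2^5.00 ≈ 32.00.
16258 × 32.00 ≈ 520000 billion dollars.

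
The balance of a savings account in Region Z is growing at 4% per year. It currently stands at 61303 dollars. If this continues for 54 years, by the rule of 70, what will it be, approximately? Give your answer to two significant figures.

Doubling time ≈ 70/4 = 17.50 years.
54 years is 54/17.50 ≈ 3.09 doublings, a factor of 2^3.09 ≈ 8.51.
61303 × 8.51 ≈ 520000 dollars.

approximately 520000 dollars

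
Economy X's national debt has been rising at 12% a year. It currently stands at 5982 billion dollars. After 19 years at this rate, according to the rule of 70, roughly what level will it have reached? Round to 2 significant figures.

Doubling time ≈ 70/12 = 5.83 years.
19 years is 19/5.83 ≈ 3.26 doublings, a factor of 2^3.26 ≈ 9.58.
5982 × 9.58 ≈ 57000 billion dollars.

≈ 57000 billion dollars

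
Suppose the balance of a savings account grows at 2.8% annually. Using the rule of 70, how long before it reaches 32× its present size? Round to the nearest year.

At 2.8% it doubles every 70/2.8 ≈ 25.00 years.
32 = 2^5, so 5 doublings → 125 years.

roughly 125 years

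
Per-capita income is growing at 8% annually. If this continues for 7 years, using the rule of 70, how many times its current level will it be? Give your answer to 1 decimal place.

Doubling time ≈ 70/8 = 8.75 years.
7 years / 8.75 ≈ 0.80 doublings → factor 2^0.80 ≈ 1.7.

approximately 1.7 times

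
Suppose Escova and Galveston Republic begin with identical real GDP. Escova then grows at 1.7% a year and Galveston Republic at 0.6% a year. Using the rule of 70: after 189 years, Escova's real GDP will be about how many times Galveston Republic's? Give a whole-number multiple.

about 8 times

Rate gap = 1.7% − 0.6% = 1.1 points.
The ratio doubles every 70/1.1 ≈ 63.64 years.
189/63.64 ≈ 2.97 doublings → ratio ≈ 2^2.97 ≈ 8.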